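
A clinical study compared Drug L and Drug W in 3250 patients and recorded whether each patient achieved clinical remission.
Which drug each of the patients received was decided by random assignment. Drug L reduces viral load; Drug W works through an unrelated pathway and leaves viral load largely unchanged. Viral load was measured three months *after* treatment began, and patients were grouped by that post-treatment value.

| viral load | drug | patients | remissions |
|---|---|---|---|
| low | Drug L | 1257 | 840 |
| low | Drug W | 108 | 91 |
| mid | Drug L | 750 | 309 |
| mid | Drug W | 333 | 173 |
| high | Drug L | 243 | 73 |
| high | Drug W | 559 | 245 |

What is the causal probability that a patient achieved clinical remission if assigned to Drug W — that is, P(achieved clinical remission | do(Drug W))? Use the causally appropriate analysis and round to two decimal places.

0.51

Within every viral load level Drug W has the higher rate, yet pooled Drug L does — Simpson's reversal.
Viral load here is a post-treatment variable shaped by the drug; conditioning on it would introduce bias rather than remove it. The overall comparison is the causal one.
So P(outcome | do(Drug W)) is just the pooled rate for Drug W: 509/1000 = 0.509.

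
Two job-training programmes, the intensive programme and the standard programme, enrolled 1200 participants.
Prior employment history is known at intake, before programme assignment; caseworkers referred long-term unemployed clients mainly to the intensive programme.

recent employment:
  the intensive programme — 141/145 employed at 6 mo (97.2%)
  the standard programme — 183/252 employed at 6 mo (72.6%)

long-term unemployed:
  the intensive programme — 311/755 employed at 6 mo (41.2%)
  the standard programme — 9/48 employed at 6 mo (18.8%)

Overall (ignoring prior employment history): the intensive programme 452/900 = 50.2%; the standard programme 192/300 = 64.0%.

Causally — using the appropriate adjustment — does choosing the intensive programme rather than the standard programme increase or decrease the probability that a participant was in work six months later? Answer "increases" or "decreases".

The imbalance in prior employment history arose from how participants were allocated, not from anything the programme did; and prior employment history independently affects the outcome. The pooled gap is confounded — condition on prior employment history.
Within each level — recent employment: 97.2% vs 72.6%; long-term unemployed: 41.2% vs 18.8% — the intensive programme is higher every time.

increases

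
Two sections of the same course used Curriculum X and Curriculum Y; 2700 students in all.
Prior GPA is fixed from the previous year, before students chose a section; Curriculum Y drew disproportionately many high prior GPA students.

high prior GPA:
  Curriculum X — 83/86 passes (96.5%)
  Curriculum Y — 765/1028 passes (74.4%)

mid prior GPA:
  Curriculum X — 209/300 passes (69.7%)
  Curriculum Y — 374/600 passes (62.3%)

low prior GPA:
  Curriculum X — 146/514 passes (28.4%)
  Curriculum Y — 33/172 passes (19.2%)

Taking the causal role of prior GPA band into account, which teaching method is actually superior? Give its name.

The stratified and pooled comparisons disagree (Curriculum X wins within each prior GPA band; Curriculum Y wins overall), so the answer turns on the causal role of prior GPA band.
Nothing the teaching method does changes prior GPA band; the imbalance is an allocation artefact. With prior GPA band also predicting the outcome, the pooled figure is confounded, and the within-stratum comparison is the causal one.
Within each level — high prior GPA: 96.5% vs 74.4%; mid prior GPA: 69.7% vs 62.3%; low prior GPA: 28.4% vs 19.2% — Curriculum X is higher every time.

Curriculum X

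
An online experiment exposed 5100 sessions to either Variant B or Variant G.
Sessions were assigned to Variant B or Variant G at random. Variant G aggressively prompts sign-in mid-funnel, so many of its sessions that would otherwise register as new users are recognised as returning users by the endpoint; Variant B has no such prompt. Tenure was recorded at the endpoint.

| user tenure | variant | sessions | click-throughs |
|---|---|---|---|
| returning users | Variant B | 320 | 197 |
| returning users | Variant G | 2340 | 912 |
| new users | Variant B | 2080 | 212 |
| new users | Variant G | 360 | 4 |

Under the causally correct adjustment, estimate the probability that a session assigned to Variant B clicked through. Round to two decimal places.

0.17

The stratified and pooled comparisons disagree (Variant B wins within each user tenure; Variant G wins overall), so the answer turns on the causal role of user tenure.
Stratifying would compare variants among sessions the variants themselves sorted into user tenure groups — a form of selection on an intermediate. The unconditioned pooled rates give the total causal effect.
So P(outcome | do(Variant B)) is just the pooled rate for Variant B: 409/2400 = 0.170.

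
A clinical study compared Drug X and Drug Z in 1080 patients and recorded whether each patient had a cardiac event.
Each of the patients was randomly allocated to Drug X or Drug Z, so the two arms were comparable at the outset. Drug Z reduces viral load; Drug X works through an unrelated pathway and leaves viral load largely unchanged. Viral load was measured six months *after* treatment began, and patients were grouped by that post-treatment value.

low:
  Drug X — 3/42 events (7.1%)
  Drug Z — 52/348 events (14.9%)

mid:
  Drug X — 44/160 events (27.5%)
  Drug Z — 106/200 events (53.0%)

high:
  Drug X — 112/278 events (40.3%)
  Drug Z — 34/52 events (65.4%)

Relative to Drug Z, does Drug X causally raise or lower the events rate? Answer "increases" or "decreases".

increases

The viral load-specific comparison favours Drug X throughout, but the pooled figures favour Drug Z. The question is whether to condition on viral load.
Because the drug influences viral load, viral load is a post-treatment mediator, not a confounder. Stratifying on it would bias the estimate; the causal effect is the crude pooled difference.
Pooled: Drug X 33.1% vs Drug Z 32.0%; Drug Z is lower overall.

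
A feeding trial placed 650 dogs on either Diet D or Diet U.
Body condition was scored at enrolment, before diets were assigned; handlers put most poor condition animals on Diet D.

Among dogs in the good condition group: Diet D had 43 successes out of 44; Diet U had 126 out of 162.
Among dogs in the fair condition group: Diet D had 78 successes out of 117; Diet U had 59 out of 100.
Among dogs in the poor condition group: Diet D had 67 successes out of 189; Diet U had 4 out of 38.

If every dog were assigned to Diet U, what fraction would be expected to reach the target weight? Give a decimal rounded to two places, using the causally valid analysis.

The starting body condition-specific comparison favours Diet D throughout, but the pooled figures favour Diet U. The question is whether to condition on starting body condition.
Starting body condition is set before the diet has any effect — it is not caused by the diet — and it independently drives the outcome. That makes it a confounder, so the causal comparison is within starting body condition levels.
Standardising Diet U to the population starting body condition mix: 0.317·126/162 + 0.334·59/100 + 0.349·4/38 = 0.480.

0.48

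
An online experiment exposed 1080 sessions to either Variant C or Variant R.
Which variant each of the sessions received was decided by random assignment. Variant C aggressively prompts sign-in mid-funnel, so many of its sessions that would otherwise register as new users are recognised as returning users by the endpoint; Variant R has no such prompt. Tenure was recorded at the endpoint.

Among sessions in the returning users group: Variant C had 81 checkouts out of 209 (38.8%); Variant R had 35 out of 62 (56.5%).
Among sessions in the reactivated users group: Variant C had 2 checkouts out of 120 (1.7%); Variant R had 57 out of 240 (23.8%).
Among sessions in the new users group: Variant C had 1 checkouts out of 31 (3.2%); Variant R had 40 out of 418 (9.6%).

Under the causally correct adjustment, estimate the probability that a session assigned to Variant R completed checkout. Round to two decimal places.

0.18

Within every user tenure level Variant R has the higher rate, yet pooled Variant C does — Simpson's reversal.
Stratifying would compare variants among sessions the variants themselves sorted into user tenure groups — a form of selection on an intermediate. The unconditioned pooled rates give the total causal effect.
So P(outcome | do(Variant R)) is just the pooled rate for Variant R: 132/720 = 0.183.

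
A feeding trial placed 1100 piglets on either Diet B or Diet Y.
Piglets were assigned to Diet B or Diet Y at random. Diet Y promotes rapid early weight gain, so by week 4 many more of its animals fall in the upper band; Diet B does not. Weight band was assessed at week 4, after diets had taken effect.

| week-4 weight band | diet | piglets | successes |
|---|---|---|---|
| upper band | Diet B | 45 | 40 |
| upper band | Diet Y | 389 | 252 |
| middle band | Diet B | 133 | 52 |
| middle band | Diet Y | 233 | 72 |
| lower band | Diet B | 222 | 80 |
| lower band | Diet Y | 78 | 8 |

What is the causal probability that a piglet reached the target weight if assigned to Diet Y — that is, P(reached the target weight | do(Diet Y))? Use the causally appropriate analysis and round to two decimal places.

Stratifying would compare diets among piglets the diets themselves sorted into week-4 weight band groups — a form of selection on an intermediate. The unconditioned pooled rates give the total causal effect.
So P(outcome | do(Diet Y)) is just the pooled rate for Diet Y: 332/700 = 0.474.

0.47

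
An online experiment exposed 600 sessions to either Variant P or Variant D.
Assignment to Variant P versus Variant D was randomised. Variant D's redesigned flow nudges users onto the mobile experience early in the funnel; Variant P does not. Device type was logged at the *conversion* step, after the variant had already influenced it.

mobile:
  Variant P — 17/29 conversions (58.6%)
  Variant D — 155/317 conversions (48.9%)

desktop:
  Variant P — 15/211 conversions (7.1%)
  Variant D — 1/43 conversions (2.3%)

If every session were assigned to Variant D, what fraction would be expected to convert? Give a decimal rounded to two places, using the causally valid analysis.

The stratified and pooled comparisons disagree (Variant P wins within each device type; Variant D wins overall), so the answer turns on the causal role of device type.
The distribution of device type is itself part of what the variant does — it is an intermediate outcome. Holding it fixed would remove that part of the effect; the total effect is the pooled difference.
So P(outcome | do(Variant D)) is just the pooled rate for Variant D: 156/360 = 0.433.

0.43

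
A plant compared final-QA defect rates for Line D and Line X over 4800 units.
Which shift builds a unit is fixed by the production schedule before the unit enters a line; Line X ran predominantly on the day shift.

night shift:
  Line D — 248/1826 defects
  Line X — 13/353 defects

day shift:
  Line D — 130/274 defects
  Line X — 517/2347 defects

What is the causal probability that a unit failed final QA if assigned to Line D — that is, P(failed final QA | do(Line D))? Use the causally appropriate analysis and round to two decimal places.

Shift satisfies the back-door criterion: it is not a descendant of the line, and it blocks the spurious path from line to outcome. Adjusting for it (i.e., using the within-shift rates) gives the causal effect.
Standardising Line D to the population shift mix: 0.454·248/1826 + 0.546·130/274 = 0.321.

0.32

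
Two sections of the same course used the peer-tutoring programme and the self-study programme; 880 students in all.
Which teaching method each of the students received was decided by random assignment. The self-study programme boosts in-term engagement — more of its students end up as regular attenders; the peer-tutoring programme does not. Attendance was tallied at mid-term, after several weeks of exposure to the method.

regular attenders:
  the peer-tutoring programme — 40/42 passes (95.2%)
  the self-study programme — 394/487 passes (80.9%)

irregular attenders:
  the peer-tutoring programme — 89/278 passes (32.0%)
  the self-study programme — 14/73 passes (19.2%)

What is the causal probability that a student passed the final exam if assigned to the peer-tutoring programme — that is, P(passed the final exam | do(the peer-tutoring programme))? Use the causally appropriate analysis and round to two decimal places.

The stratified and pooled comparisons disagree (the peer-tutoring programme wins within each mid-term attendance; the self-study programme wins overall), so the answer turns on the causal role of mid-term attendance.
Because the teaching method influences mid-term attendance, mid-term attendance is a post-treatment mediator, not a confounder. Stratifying on it would bias the estimate; the causal effect is the crude pooled difference.
So P(outcome | do(the peer-tutoring programme)) is just the pooled rate for the peer-tutoring programme: 129/320 = 0.403.

0.40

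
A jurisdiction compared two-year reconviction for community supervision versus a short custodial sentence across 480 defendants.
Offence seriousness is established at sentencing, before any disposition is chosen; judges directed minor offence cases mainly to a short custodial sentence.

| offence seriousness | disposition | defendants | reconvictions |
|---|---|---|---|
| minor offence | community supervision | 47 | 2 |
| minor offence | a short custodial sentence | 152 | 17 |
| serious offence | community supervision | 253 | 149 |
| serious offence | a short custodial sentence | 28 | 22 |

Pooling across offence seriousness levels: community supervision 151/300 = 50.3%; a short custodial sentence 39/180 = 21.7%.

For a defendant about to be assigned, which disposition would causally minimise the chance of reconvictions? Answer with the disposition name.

community supervision

The stratified and pooled comparisons disagree (community supervision wins within each offence seriousness; a short custodial sentence wins overall), so the answer turns on the causal role of offence seriousness.
Offence seriousness satisfies the back-door criterion: it is not a descendant of the disposition, and it blocks the spurious path from disposition to outcome. Adjusting for it (i.e., using the within-offence seriousness rates) gives the causal effect.
Within each level — minor offence: 4.3% vs 11.2%; serious offence: 58.9% vs 78.6% — community supervision is lower every time.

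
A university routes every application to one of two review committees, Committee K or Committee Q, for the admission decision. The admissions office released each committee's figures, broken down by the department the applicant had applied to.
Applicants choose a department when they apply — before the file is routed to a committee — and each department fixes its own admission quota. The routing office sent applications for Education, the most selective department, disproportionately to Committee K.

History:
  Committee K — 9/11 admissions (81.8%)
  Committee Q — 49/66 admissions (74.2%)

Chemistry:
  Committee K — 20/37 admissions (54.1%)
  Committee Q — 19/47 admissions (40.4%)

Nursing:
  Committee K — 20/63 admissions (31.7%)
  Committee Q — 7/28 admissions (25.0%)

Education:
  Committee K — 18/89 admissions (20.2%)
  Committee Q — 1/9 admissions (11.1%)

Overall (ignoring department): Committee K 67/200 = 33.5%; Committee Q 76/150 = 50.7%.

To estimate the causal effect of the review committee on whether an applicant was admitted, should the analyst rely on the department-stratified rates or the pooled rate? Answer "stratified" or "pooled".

The stratified and pooled comparisons disagree (Committee K wins within each department; Committee Q wins overall), so the answer turns on the causal role of department.
Department satisfies the back-door criterion: it is not a descendant of the review committee, and it blocks the spurious path from review committee to outcome. Adjusting for it (i.e., using the within-department rates) gives the causal effect.
Within each level — History: 81.8% vs 74.2%; Chemistry: 54.1% vs 40.4%; Nursing: 31.7% vs 25.0%; Education: 20.2% vs 11.1% — Committee K is higher every time.

stratified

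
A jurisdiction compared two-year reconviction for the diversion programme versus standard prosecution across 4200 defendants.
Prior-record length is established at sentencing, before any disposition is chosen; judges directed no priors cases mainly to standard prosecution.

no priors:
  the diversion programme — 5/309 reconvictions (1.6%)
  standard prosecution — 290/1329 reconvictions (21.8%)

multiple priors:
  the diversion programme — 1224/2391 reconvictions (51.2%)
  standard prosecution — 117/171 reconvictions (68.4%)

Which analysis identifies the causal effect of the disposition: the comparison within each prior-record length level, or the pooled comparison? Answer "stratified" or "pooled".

The prior-record length-specific comparison favours the diversion programme throughout, but the pooled figures favour standard prosecution. The question is whether to condition on prior-record length.
The imbalance in prior-record length arose from how defendants were allocated, not from anything the disposition did; and prior-record length independently affects the outcome. The pooled gap is confounded — condition on prior-record length.
Within each level — no priors: 1.6% vs 21.8%; multiple priors: 51.2% vs 68.4% — the diversion programme is lower every time.

stratified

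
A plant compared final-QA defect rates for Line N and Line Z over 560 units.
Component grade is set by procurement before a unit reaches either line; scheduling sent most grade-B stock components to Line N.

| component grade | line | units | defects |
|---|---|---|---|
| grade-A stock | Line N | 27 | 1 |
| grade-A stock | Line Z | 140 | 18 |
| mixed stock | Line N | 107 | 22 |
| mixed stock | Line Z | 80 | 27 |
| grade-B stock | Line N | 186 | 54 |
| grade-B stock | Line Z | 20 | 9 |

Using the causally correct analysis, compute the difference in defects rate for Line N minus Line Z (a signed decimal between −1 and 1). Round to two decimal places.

-0.13

Component grade differs across lines for reasons unrelated to any effect of the line itself, and it separately predicts the outcome — a classic confounder. We must compare within component grade levels.
Adjusting over the population distribution of component grade: 0.298·(0.037−0.129) + 0.334·(0.206−0.338) + 0.368·(0.290−0.450) = -0.130.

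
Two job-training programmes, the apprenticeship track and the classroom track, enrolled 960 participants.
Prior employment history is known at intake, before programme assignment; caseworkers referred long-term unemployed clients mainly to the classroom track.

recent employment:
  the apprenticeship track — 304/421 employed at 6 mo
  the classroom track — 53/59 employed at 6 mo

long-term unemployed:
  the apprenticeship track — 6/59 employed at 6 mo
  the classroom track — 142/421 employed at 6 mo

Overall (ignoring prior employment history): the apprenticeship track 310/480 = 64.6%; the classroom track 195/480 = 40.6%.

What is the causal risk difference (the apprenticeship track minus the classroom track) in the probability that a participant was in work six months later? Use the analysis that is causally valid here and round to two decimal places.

-0.21

the classroom track is higher inside every prior employment history stratum but the apprenticeship track is higher in aggregate. Whether to stratify depends on how prior employment history relates to the programme.
Since prior employment history is a pre-existing factor (not a product of the programme) and it affects the outcome on its own, it is a confounder. The stratified rates, not the pooled rate, identify the causal effect.
Adjusting over the population distribution of prior employment history: 0.500·(0.722−0.898) + 0.500·(0.102−0.337) = -0.206.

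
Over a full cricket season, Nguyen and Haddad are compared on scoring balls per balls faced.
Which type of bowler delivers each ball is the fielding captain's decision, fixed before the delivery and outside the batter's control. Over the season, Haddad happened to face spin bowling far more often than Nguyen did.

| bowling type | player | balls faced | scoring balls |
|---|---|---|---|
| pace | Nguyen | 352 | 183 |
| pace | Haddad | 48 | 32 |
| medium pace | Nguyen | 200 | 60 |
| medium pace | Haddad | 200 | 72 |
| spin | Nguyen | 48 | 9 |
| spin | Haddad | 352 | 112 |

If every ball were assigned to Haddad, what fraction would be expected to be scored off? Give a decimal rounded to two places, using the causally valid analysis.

Haddad is higher inside every bowling type stratum but Nguyen is higher in aggregate. Whether to stratify depends on how bowling type relates to the player.
Bowling type is set before the player has any effect — it is not caused by the player — and it independently drives the outcome. That makes it a confounder, so the causal comparison is within bowling type levels.
Standardising Haddad to the population bowling type mix: 0.333·32/48 + 0.333·72/200 + 0.333·112/352 = 0.448.

0.45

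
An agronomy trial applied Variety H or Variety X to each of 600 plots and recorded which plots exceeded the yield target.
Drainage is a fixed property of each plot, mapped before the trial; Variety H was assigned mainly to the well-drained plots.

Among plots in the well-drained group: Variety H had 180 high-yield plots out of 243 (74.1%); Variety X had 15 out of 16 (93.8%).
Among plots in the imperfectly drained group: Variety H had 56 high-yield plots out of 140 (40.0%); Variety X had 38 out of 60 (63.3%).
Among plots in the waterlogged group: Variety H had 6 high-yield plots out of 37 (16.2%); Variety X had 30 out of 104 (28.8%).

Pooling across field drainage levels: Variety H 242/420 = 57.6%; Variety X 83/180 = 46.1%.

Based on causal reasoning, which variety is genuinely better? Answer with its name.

Variety X

Within every field drainage level Variety X has the higher rate, yet pooled Variety H does — Simpson's reversal.
Here field drainage is a common cause — it drives both which variety a case falls under and the outcome. The crude comparison mixes populations; the stratum-specific rates are the causally relevant ones.
Within each level — well-drained: 74.1% vs 93.8%; imperfectly drained: 40.0% vs 63.3%; waterlogged: 16.2% vs 28.8% — Variety X is higher every time.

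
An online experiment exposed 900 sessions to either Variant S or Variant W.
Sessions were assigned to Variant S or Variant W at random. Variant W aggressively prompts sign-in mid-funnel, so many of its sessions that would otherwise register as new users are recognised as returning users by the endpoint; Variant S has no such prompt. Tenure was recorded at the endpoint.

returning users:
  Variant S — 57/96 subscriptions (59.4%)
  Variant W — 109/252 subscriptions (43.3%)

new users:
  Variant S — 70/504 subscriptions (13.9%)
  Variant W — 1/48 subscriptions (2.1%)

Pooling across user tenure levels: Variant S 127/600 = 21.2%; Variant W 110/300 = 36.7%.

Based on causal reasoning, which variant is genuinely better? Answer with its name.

Variant W

User tenure is recorded after the variant and is itself shifted by it — it sits on the causal path from variant to outcome. Conditioning on a mediator would strip out part of the effect we want; the pooled comparison gives the total causal effect.
Pooled: Variant S 21.2% vs Variant W 36.7%; Variant W is higher overall.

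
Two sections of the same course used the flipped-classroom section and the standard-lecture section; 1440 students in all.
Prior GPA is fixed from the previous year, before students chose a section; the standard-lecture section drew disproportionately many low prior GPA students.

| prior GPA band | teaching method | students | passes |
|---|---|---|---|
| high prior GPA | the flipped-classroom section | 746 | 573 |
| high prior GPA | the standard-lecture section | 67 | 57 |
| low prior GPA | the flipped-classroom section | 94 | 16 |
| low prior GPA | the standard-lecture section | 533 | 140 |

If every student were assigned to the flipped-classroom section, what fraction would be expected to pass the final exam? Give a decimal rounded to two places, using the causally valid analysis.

The stratified and pooled comparisons disagree (the standard-lecture section wins within each prior GPA band; the flipped-classroom section wins overall), so the answer turns on the causal role of prior GPA band.
Prior GPA band differs across teaching methods for reasons unrelated to any effect of the teaching method itself, and it separately predicts the outcome — a classic confounder. We must compare within prior GPA band levels.
Standardising the flipped-classroom section to the population prior GPA band mix: 0.565·573/746 + 0.435·16/94 = 0.508.

0.51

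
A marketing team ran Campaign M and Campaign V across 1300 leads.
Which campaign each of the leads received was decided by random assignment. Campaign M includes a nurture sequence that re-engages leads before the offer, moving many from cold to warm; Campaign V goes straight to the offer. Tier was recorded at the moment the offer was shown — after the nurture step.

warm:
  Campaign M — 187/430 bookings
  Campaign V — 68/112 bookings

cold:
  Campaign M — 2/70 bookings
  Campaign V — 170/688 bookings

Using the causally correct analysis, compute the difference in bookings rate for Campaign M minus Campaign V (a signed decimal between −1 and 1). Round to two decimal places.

+0.08

The stratified and pooled comparisons disagree (Campaign V wins within each engagement tier; Campaign M wins overall), so the answer turns on the causal role of engagement tier.
Engagement tier is downstream of the campaign. One should not condition on a consequence of treatment, so the overall rates are the right comparison.
The causal difference is the pooled difference: 0.378 − 0.297 = +0.081.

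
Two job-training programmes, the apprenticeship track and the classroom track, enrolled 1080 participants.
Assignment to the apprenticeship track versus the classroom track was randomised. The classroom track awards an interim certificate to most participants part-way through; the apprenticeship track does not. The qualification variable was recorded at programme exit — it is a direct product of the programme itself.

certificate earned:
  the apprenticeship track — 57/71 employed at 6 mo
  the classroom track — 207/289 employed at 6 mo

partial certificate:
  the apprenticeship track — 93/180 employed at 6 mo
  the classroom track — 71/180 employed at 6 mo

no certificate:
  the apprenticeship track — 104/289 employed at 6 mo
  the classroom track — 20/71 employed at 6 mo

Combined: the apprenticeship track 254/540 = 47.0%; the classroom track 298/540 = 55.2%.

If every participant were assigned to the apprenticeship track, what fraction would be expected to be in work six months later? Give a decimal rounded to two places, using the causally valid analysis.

The stratified and pooled comparisons disagree (the apprenticeship track wins within each qualification attained during the programme; the classroom track wins overall), so the answer turns on the causal role of qualification attained during the programme.
Qualification attained during the programme is recorded after the programme and is itself shifted by it — it sits on the causal path from programme to outcome. Conditioning on a mediator would strip out part of the effect we want; the pooled comparison gives the total causal effect.
So P(outcome | do(the apprenticeship track)) is just the pooled rate for the apprenticeship track: 254/540 = 0.470.

0.47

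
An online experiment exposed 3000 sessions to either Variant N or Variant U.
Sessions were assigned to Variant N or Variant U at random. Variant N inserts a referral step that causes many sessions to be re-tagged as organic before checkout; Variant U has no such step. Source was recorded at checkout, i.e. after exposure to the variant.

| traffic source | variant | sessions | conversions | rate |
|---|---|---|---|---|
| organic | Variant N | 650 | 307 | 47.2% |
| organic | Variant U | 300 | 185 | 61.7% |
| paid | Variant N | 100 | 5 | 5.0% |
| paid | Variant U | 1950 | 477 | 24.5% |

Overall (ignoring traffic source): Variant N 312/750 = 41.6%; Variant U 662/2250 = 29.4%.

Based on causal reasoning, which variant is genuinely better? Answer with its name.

Traffic source is downstream of the variant. One should not condition on a consequence of treatment, so the overall rates are the right comparison.
Pooled: Variant N 41.6% vs Variant U 29.4%; Variant N is higher overall.

Variant N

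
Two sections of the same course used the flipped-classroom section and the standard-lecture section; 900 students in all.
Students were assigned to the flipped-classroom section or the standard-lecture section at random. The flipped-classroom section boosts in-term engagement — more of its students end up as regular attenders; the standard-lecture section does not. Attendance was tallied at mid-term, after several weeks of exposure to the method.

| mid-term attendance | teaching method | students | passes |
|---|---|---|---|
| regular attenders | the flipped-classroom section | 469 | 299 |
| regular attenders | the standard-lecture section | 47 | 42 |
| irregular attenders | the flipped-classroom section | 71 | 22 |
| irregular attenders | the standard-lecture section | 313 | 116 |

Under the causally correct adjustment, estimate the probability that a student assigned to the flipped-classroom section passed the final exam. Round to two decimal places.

Mid-term attendance is recorded after the teaching method and is itself shifted by it — it sits on the causal path from teaching method to outcome. Conditioning on a mediator would strip out part of the effect we want; the pooled comparison gives the total causal effect.
So P(outcome | do(the flipped-classroom section)) is just the pooled rate for the flipped-classroom section: 321/540 = 0.594.

0.59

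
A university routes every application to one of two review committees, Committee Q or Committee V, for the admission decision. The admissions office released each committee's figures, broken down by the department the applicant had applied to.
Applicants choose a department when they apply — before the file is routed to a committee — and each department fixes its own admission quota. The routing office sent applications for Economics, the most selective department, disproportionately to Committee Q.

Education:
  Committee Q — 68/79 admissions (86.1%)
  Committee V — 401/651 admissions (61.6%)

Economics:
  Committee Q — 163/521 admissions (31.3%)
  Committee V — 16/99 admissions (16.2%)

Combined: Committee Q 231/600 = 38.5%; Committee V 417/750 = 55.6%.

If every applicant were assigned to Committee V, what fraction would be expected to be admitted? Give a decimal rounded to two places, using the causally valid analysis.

0.41

Department is set before the review committee has any effect — it is not caused by the review committee — and it independently drives the outcome. That makes it a confounder, so the causal comparison is within department levels.
Standardising Committee V to the population department mix: 0.541·401/651 + 0.459·16/99 = 0.407.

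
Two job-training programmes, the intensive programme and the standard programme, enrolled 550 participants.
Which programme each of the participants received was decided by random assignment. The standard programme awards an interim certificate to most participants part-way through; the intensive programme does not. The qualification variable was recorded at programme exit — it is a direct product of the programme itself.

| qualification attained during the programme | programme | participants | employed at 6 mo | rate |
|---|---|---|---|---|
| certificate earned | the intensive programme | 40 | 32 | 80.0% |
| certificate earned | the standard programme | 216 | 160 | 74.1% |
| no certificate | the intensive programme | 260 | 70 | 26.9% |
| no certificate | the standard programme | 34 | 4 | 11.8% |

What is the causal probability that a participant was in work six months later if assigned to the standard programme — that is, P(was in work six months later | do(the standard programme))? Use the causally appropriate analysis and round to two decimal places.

0.66

Within every qualification attained during the programme level the intensive programme has the higher rate, yet pooled the standard programme does — Simpson's reversal.
Because the programme influences qualification attained during the programme, qualification attained during the programme is a post-treatment mediator, not a confounder. Stratifying on it would bias the estimate; the causal effect is the crude pooled difference.
So P(outcome | do(the standard programme)) is just the pooled rate for the standard programme: 164/250 = 0.656.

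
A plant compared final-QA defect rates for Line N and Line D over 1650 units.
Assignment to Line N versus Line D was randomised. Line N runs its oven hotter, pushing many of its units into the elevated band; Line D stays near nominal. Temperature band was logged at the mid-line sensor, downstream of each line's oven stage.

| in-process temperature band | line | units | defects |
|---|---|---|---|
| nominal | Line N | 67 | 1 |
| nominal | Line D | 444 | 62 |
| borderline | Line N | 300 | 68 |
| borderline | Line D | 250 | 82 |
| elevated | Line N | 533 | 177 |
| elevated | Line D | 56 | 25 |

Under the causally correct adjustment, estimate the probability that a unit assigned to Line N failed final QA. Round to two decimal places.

Line N is lower inside every in-process temperature band stratum but Line D is lower in aggregate. Whether to stratify depends on how in-process temperature band relates to the line.
In-process temperature band lies on the pathway line → in-process temperature band → outcome, so adjusting for it blocks the indirect effect. For the total causal effect of line, use the unadjusted pooled rates.
So P(outcome | do(Line N)) is just the pooled rate for Line N: 246/900 = 0.273.

0.27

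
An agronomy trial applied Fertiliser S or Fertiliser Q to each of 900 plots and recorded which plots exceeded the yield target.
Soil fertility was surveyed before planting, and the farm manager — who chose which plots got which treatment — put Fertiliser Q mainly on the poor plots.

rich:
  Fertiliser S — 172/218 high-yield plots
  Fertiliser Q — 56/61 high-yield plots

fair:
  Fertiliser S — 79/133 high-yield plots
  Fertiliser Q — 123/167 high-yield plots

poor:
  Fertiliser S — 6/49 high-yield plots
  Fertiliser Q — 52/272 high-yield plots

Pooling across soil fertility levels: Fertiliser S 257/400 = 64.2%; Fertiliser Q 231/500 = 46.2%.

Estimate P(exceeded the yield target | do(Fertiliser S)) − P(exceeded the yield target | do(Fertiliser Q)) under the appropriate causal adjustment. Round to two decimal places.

The soil fertility-specific comparison favours Fertiliser Q throughout, but the pooled figures favour Fertiliser S. The question is whether to condition on soil fertility.
Soil fertility differs across fertilisers for reasons unrelated to any effect of the fertiliser itself, and it separately predicts the outcome — a classic confounder. We must compare within soil fertility levels.
Adjusting over the population distribution of soil fertility: 0.310·(0.789−0.918) + 0.333·(0.594−0.737) + 0.357·(0.122−0.191) = -0.112.

-0.11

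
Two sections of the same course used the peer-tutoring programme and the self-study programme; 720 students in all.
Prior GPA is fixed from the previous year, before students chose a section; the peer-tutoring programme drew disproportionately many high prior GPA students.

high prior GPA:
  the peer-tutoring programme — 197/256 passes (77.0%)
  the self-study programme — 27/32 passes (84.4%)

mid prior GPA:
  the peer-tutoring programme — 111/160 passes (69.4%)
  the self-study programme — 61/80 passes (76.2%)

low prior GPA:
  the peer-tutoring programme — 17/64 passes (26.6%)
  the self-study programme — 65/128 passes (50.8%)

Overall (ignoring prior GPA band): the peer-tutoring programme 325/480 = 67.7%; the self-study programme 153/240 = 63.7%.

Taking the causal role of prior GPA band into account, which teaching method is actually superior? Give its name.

the self-study programme

Prior GPA band differs across teaching methods for reasons unrelated to any effect of the teaching method itself, and it separately predicts the outcome — a classic confounder. We must compare within prior GPA band levels.
Within each level — high prior GPA: 77.0% vs 84.4%; mid prior GPA: 69.4% vs 76.2%; low prior GPA: 26.6% vs 50.8% — the self-study programme is higher every time.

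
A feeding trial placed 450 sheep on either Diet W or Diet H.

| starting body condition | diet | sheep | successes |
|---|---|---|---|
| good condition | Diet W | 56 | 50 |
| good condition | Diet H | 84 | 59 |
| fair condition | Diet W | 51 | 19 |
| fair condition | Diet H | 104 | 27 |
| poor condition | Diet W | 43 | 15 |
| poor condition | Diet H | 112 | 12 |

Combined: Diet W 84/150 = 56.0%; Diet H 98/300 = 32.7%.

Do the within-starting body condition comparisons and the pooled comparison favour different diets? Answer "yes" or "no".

Within each starting body condition level (good condition 89.3% vs 70.2%; fair condition 37.3% vs 26.0%; poor condition 34.9% vs 10.7%), Diet W has the higher rate every time. Pooled: 56.0% vs 32.7% — Diet W has the higher rate overall. They agree.

no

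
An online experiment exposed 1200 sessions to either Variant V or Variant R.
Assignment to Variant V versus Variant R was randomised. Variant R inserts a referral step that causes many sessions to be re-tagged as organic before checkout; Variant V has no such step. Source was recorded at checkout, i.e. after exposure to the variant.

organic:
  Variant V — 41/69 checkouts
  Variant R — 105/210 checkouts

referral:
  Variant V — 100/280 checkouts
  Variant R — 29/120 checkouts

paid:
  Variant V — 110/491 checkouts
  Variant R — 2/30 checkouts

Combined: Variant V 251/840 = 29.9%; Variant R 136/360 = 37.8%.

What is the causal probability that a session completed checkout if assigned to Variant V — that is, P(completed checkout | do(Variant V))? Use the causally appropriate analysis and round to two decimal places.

0.30

Traffic source here is a post-treatment variable shaped by the variant; conditioning on it would introduce bias rather than remove it. The overall comparison is the causal one.
So P(outcome | do(Variant V)) is just the pooled rate for Variant V: 251/840 = 0.299.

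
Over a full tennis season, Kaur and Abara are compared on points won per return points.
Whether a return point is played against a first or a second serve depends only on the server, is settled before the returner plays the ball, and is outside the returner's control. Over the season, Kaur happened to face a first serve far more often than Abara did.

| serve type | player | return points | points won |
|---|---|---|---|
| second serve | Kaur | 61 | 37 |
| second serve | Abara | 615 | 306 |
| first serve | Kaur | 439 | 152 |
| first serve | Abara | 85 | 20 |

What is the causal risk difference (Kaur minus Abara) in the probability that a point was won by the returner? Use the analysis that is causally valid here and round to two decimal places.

The serve type-specific comparison favours Kaur throughout, but the pooled figures favour Abara. The question is whether to condition on serve type.
Nothing the player does changes serve type; the imbalance is an allocation artefact. With serve type also predicting the outcome, the pooled figure is confounded, and the within-stratum comparison is the causal one.
Adjusting over the population distribution of serve type: 0.563·(0.607−0.498) + 0.437·(0.346−0.235) = +0.110.

+0.11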